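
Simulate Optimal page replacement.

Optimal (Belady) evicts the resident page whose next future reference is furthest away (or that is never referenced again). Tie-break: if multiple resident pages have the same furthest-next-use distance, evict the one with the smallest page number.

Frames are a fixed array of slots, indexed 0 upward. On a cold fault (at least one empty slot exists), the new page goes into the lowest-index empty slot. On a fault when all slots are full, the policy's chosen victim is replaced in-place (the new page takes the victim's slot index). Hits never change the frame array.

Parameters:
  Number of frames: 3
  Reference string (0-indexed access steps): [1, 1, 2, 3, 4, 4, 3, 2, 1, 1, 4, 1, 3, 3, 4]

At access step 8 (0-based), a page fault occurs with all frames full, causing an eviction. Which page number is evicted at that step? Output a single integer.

Step 0: ref 1 -> FAULT, frames=[1,-,-]
Step 1: ref 1 -> HIT, frames=[1,-,-]
Step 2: ref 2 -> FAULT, frames=[1,2,-]
Step 3: ref 3 -> FAULT, frames=[1,2,3]
Step 4: ref 4 -> FAULT, evict 1, frames=[4,2,3]
Step 5: ref 4 -> HIT, frames=[4,2,3]
Step 6: ref 3 -> HIT, frames=[4,2,3]
Step 7: ref 2 -> HIT, frames=[4,2,3]
Step 8: ref 1 -> FAULT, evict 2, frames=[4,1,3]
At step 8: evicted page 2

Answer: 2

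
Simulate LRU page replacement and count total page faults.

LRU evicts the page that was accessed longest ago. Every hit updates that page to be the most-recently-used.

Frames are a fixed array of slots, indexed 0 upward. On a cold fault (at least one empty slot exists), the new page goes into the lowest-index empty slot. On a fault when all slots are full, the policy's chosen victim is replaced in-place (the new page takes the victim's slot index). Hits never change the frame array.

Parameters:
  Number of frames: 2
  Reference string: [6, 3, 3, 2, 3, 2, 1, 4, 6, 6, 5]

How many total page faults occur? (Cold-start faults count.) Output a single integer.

Step 0: ref 6 → FAULT, frames=[6,-]
Step 1: ref 3 → FAULT, frames=[6,3]
Step 2: ref 3 → HIT, frames=[6,3]
Step 3: ref 2 → FAULT (evict 6), frames=[2,3]
Step 4: ref 3 → HIT, frames=[2,3]
Step 5: ref 2 → HIT, frames=[2,3]
Step 6: ref 1 → FAULT (evict 3), frames=[2,1]
Step 7: ref 4 → FAULT (evict 2), frames=[4,1]
Step 8: ref 6 → FAULT (evict 1), frames=[4,6]
Step 9: ref 6 → HIT, frames=[4,6]
Step 10: ref 5 → FAULT (evict 4), frames=[5,6]
Total faults: 7

Answer: 7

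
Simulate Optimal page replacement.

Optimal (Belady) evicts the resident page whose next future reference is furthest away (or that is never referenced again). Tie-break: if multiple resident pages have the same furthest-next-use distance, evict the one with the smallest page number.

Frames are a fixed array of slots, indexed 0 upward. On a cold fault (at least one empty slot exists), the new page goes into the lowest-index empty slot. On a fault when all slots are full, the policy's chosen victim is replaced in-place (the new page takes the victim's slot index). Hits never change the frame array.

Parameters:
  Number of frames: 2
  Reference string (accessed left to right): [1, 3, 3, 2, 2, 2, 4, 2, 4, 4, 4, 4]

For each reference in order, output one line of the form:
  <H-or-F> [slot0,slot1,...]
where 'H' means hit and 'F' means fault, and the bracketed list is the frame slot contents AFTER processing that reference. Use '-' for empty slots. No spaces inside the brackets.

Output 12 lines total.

F [1,-]
F [1,3]
H [1,3]
F [2,3]
H [2,3]
H [2,3]
F [2,4]
H [2,4]
H [2,4]
H [2,4]
H [2,4]
H [2,4]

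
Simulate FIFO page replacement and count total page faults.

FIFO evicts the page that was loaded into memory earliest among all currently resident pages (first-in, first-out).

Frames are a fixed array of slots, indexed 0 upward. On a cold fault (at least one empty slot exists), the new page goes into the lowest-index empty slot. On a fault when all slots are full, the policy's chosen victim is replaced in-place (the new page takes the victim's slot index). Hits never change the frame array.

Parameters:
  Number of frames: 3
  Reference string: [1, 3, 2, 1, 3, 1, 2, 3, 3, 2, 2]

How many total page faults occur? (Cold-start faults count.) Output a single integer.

Answer: 3

Derivation:
Step 0: ref 1 → FAULT, frames=[1,-,-]
Step 1: ref 3 → FAULT, frames=[1,3,-]
Step 2: ref 2 → FAULT, frames=[1,3,2]
Step 3: ref 1 → HIT, frames=[1,3,2]
Step 4: ref 3 → HIT, frames=[1,3,2]
Step 5: ref 1 → HIT, frames=[1,3,2]
Step 6: ref 2 → HIT, frames=[1,3,2]
Step 7: ref 3 → HIT, frames=[1,3,2]
Step 8: ref 3 → HIT, frames=[1,3,2]
Step 9: ref 2 → HIT, frames=[1,3,2]
Step 10: ref 2 → HIT, frames=[1,3,2]
Total faults: 3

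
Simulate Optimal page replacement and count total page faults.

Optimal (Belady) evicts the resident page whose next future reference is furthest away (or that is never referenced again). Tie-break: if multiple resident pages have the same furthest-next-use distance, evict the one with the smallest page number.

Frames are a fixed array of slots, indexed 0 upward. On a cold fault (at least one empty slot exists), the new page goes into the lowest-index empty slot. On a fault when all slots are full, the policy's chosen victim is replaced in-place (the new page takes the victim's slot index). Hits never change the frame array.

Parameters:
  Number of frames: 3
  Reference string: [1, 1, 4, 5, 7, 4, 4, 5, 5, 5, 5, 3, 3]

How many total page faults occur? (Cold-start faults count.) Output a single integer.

Answer: 5

Derivation:
Step 0: ref 1 → FAULT, frames=[1,-,-]
Step 1: ref 1 → HIT, frames=[1,-,-]
Step 2: ref 4 → FAULT, frames=[1,4,-]
Step 3: ref 5 → FAULT, frames=[1,4,5]
Step 4: ref 7 → FAULT (evict 1), frames=[7,4,5]
Step 5: ref 4 → HIT, frames=[7,4,5]
Step 6: ref 4 → HIT, frames=[7,4,5]
Step 7: ref 5 → HIT, frames=[7,4,5]
Step 8: ref 5 → HIT, frames=[7,4,5]
Step 9: ref 5 → HIT, frames=[7,4,5]
Step 10: ref 5 → HIT, frames=[7,4,5]
Step 11: ref 3 → FAULT (evict 4), frames=[7,3,5]
Step 12: ref 3 → HIT, frames=[7,3,5]
Total faults: 5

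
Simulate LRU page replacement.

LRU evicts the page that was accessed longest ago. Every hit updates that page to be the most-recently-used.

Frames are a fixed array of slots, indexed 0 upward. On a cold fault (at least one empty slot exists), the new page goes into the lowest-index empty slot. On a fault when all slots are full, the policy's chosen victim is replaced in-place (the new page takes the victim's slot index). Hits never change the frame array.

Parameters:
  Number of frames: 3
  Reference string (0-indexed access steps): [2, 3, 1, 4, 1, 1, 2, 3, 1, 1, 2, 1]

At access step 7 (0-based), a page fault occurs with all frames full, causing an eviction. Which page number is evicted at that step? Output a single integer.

Step 0: ref 2 -> FAULT, frames=[2,-,-]
Step 1: ref 3 -> FAULT, frames=[2,3,-]
Step 2: ref 1 -> FAULT, frames=[2,3,1]
Step 3: ref 4 -> FAULT, evict 2, frames=[4,3,1]
Step 4: ref 1 -> HIT, frames=[4,3,1]
Step 5: ref 1 -> HIT, frames=[4,3,1]
Step 6: ref 2 -> FAULT, evict 3, frames=[4,2,1]
Step 7: ref 3 -> FAULT, evict 4, frames=[3,2,1]
At step 7: evicted page 4

Answer: 4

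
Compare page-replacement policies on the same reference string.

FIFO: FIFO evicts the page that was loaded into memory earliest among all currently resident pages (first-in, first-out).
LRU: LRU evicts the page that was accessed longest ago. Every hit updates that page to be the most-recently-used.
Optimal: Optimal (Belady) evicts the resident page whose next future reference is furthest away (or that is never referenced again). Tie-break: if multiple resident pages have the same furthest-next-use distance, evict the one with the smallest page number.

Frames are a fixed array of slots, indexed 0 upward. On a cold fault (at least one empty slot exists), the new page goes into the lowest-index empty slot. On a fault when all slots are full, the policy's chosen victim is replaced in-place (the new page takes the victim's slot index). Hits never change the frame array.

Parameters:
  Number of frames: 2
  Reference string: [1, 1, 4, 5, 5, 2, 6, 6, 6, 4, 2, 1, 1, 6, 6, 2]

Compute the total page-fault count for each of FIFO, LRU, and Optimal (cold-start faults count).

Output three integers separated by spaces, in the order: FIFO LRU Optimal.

--- FIFO ---
  step 0: ref 1 -> FAULT, frames=[1,-] (faults so far: 1)
  step 1: ref 1 -> HIT, frames=[1,-] (faults so far: 1)
  step 2: ref 4 -> FAULT, frames=[1,4] (faults so far: 2)
  step 3: ref 5 -> FAULT, evict 1, frames=[5,4] (faults so far: 3)
  step 4: ref 5 -> HIT, frames=[5,4] (faults so far: 3)
  step 5: ref 2 -> FAULT, evict 4, frames=[5,2] (faults so far: 4)
  step 6: ref 6 -> FAULT, evict 5, frames=[6,2] (faults so far: 5)
  step 7: ref 6 -> HIT, frames=[6,2] (faults so far: 5)
  step 8: ref 6 -> HIT, frames=[6,2] (faults so far: 5)
  step 9: ref 4 -> FAULT, evict 2, frames=[6,4] (faults so far: 6)
  step 10: ref 2 -> FAULT, evict 6, frames=[2,4] (faults so far: 7)
  step 11: ref 1 -> FAULT, evict 4, frames=[2,1] (faults so far: 8)
  step 12: ref 1 -> HIT, frames=[2,1] (faults so far: 8)
  step 13: ref 6 -> FAULT, evict 2, frames=[6,1] (faults so far: 9)
  step 14: ref 6 -> HIT, frames=[6,1] (faults so far: 9)
  step 15: ref 2 -> FAULT, evict 1, frames=[6,2] (faults so far: 10)
  FIFO total faults: 10
--- LRU ---
  step 0: ref 1 -> FAULT, frames=[1,-] (faults so far: 1)
  step 1: ref 1 -> HIT, frames=[1,-] (faults so far: 1)
  step 2: ref 4 -> FAULT, frames=[1,4] (faults so far: 2)
  step 3: ref 5 -> FAULT, evict 1, frames=[5,4] (faults so far: 3)
  step 4: ref 5 -> HIT, frames=[5,4] (faults so far: 3)
  step 5: ref 2 -> FAULT, evict 4, frames=[5,2] (faults so far: 4)
  step 6: ref 6 -> FAULT, evict 5, frames=[6,2] (faults so far: 5)
  step 7: ref 6 -> HIT, frames=[6,2] (faults so far: 5)
  step 8: ref 6 -> HIT, frames=[6,2] (faults so far: 5)
  step 9: ref 4 -> FAULT, evict 2, frames=[6,4] (faults so far: 6)
  step 10: ref 2 -> FAULT, evict 6, frames=[2,4] (faults so far: 7)
  step 11: ref 1 -> FAULT, evict 4, frames=[2,1] (faults so far: 8)
  step 12: ref 1 -> HIT, frames=[2,1] (faults so far: 8)
  step 13: ref 6 -> FAULT, evict 2, frames=[6,1] (faults so far: 9)
  step 14: ref 6 -> HIT, frames=[6,1] (faults so far: 9)
  step 15: ref 2 -> FAULT, evict 1, frames=[6,2] (faults so far: 10)
  LRU total faults: 10
--- Optimal ---
  step 0: ref 1 -> FAULT, frames=[1,-] (faults so far: 1)
  step 1: ref 1 -> HIT, frames=[1,-] (faults so far: 1)
  step 2: ref 4 -> FAULT, frames=[1,4] (faults so far: 2)
  step 3: ref 5 -> FAULT, evict 1, frames=[5,4] (faults so far: 3)
  step 4: ref 5 -> HIT, frames=[5,4] (faults so far: 3)
  step 5: ref 2 -> FAULT, evict 5, frames=[2,4] (faults so far: 4)
  step 6: ref 6 -> FAULT, evict 2, frames=[6,4] (faults so far: 5)
  step 7: ref 6 -> HIT, frames=[6,4] (faults so far: 5)
  step 8: ref 6 -> HIT, frames=[6,4] (faults so far: 5)
  step 9: ref 4 -> HIT, frames=[6,4] (faults so far: 5)
  step 10: ref 2 -> FAULT, evict 4, frames=[6,2] (faults so far: 6)
  step 11: ref 1 -> FAULT, evict 2, frames=[6,1] (faults so far: 7)
  step 12: ref 1 -> HIT, frames=[6,1] (faults so far: 7)
  step 13: ref 6 -> HIT, frames=[6,1] (faults so far: 7)
  step 14: ref 6 -> HIT, frames=[6,1] (faults so far: 7)
  step 15: ref 2 -> FAULT, evict 1, frames=[6,2] (faults so far: 8)
  Optimal total faults: 8

Answer: 10 10 8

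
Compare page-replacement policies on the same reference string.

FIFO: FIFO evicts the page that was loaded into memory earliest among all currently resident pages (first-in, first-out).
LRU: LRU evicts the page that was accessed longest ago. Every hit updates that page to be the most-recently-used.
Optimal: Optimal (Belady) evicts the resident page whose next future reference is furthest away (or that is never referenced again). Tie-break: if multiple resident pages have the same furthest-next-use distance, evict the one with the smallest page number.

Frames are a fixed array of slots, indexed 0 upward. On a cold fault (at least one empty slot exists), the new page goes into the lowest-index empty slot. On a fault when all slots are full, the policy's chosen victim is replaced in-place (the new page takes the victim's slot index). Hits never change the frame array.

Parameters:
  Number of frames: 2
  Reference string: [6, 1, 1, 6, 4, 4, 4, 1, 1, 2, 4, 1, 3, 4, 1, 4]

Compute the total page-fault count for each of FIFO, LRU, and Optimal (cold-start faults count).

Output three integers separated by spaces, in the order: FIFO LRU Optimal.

Answer: 8 10 7

Derivation:
--- FIFO ---
  step 0: ref 6 -> FAULT, frames=[6,-] (faults so far: 1)
  step 1: ref 1 -> FAULT, frames=[6,1] (faults so far: 2)
  step 2: ref 1 -> HIT, frames=[6,1] (faults so far: 2)
  step 3: ref 6 -> HIT, frames=[6,1] (faults so far: 2)
  step 4: ref 4 -> FAULT, evict 6, frames=[4,1] (faults so far: 3)
  step 5: ref 4 -> HIT, frames=[4,1] (faults so far: 3)
  step 6: ref 4 -> HIT, frames=[4,1] (faults so far: 3)
  step 7: ref 1 -> HIT, frames=[4,1] (faults so far: 3)
  step 8: ref 1 -> HIT, frames=[4,1] (faults so far: 3)
  step 9: ref 2 -> FAULT, evict 1, frames=[4,2] (faults so far: 4)
  step 10: ref 4 -> HIT, frames=[4,2] (faults so far: 4)
  step 11: ref 1 -> FAULT, evict 4, frames=[1,2] (faults so far: 5)
  step 12: ref 3 -> FAULT, evict 2, frames=[1,3] (faults so far: 6)
  step 13: ref 4 -> FAULT, evict 1, frames=[4,3] (faults so far: 7)
  step 14: ref 1 -> FAULT, evict 3, frames=[4,1] (faults so far: 8)
  step 15: ref 4 -> HIT, frames=[4,1] (faults so far: 8)
  FIFO total faults: 8
--- LRU ---
  step 0: ref 6 -> FAULT, frames=[6,-] (faults so far: 1)
  step 1: ref 1 -> FAULT, frames=[6,1] (faults so far: 2)
  step 2: ref 1 -> HIT, frames=[6,1] (faults so far: 2)
  step 3: ref 6 -> HIT, frames=[6,1] (faults so far: 2)
  step 4: ref 4 -> FAULT, evict 1, frames=[6,4] (faults so far: 3)
  step 5: ref 4 -> HIT, frames=[6,4] (faults so far: 3)
  step 6: ref 4 -> HIT, frames=[6,4] (faults so far: 3)
  step 7: ref 1 -> FAULT, evict 6, frames=[1,4] (faults so far: 4)
  step 8: ref 1 -> HIT, frames=[1,4] (faults so far: 4)
  step 9: ref 2 -> FAULT, evict 4, frames=[1,2] (faults so far: 5)
  step 10: ref 4 -> FAULT, evict 1, frames=[4,2] (faults so far: 6)
  step 11: ref 1 -> FAULT, evict 2, frames=[4,1] (faults so far: 7)
  step 12: ref 3 -> FAULT, evict 4, frames=[3,1] (faults so far: 8)
  step 13: ref 4 -> FAULT, evict 1, frames=[3,4] (faults so far: 9)
  step 14: ref 1 -> FAULT, evict 3, frames=[1,4] (faults so far: 10)
  step 15: ref 4 -> HIT, frames=[1,4] (faults so far: 10)
  LRU total faults: 10
--- Optimal ---
  step 0: ref 6 -> FAULT, frames=[6,-] (faults so far: 1)
  step 1: ref 1 -> FAULT, frames=[6,1] (faults so far: 2)
  step 2: ref 1 -> HIT, frames=[6,1] (faults so far: 2)
  step 3: ref 6 -> HIT, frames=[6,1] (faults so far: 2)
  step 4: ref 4 -> FAULT, evict 6, frames=[4,1] (faults so far: 3)
  step 5: ref 4 -> HIT, frames=[4,1] (faults so far: 3)
  step 6: ref 4 -> HIT, frames=[4,1] (faults so far: 3)
  step 7: ref 1 -> HIT, frames=[4,1] (faults so far: 3)
  step 8: ref 1 -> HIT, frames=[4,1] (faults so far: 3)
  step 9: ref 2 -> FAULT, evict 1, frames=[4,2] (faults so far: 4)
  step 10: ref 4 -> HIT, frames=[4,2] (faults so far: 4)
  step 11: ref 1 -> FAULT, evict 2, frames=[4,1] (faults so far: 5)
  step 12: ref 3 -> FAULT, evict 1, frames=[4,3] (faults so far: 6)
  step 13: ref 4 -> HIT, frames=[4,3] (faults so far: 6)
  step 14: ref 1 -> FAULT, evict 3, frames=[4,1] (faults so far: 7)
  step 15: ref 4 -> HIT, frames=[4,1] (faults so far: 7)
  Optimal total faults: 7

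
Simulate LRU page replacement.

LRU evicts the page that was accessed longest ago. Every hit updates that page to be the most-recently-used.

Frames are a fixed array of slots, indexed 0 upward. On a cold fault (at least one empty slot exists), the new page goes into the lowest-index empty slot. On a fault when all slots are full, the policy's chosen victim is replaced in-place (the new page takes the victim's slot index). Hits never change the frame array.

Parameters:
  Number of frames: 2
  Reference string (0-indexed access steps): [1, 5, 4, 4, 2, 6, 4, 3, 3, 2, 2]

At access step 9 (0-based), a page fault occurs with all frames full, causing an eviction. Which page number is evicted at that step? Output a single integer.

Answer: 4

Derivation:
Step 0: ref 1 -> FAULT, frames=[1,-]
Step 1: ref 5 -> FAULT, frames=[1,5]
Step 2: ref 4 -> FAULT, evict 1, frames=[4,5]
Step 3: ref 4 -> HIT, frames=[4,5]
Step 4: ref 2 -> FAULT, evict 5, frames=[4,2]
Step 5: ref 6 -> FAULT, evict 4, frames=[6,2]
Step 6: ref 4 -> FAULT, evict 2, frames=[6,4]
Step 7: ref 3 -> FAULT, evict 6, frames=[3,4]
Step 8: ref 3 -> HIT, frames=[3,4]
Step 9: ref 2 -> FAULT, evict 4, frames=[3,2]
At step 9: evicted page 4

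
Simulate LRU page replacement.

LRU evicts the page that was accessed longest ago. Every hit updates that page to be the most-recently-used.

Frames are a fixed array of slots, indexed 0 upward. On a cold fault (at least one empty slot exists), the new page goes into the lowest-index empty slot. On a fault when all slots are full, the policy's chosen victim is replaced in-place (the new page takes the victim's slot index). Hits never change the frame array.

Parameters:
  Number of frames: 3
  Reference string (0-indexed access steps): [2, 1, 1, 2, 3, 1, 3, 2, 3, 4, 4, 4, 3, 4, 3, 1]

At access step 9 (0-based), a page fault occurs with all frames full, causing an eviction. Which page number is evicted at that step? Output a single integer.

Step 0: ref 2 -> FAULT, frames=[2,-,-]
Step 1: ref 1 -> FAULT, frames=[2,1,-]
Step 2: ref 1 -> HIT, frames=[2,1,-]
Step 3: ref 2 -> HIT, frames=[2,1,-]
Step 4: ref 3 -> FAULT, frames=[2,1,3]
Step 5: ref 1 -> HIT, frames=[2,1,3]
Step 6: ref 3 -> HIT, frames=[2,1,3]
Step 7: ref 2 -> HIT, frames=[2,1,3]
Step 8: ref 3 -> HIT, frames=[2,1,3]
Step 9: ref 4 -> FAULT, evict 1, frames=[2,4,3]
At step 9: evicted page 1

Answer: 1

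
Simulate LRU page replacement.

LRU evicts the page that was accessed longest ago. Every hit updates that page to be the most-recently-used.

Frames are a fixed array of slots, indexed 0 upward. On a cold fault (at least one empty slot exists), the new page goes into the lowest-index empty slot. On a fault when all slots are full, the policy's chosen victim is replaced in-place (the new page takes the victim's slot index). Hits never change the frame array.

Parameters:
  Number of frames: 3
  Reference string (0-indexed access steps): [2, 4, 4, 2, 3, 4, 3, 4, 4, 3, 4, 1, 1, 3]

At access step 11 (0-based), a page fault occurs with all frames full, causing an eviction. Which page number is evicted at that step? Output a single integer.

Answer: 2

Derivation:
Step 0: ref 2 -> FAULT, frames=[2,-,-]
Step 1: ref 4 -> FAULT, frames=[2,4,-]
Step 2: ref 4 -> HIT, frames=[2,4,-]
Step 3: ref 2 -> HIT, frames=[2,4,-]
Step 4: ref 3 -> FAULT, frames=[2,4,3]
Step 5: ref 4 -> HIT, frames=[2,4,3]
Step 6: ref 3 -> HIT, frames=[2,4,3]
Step 7: ref 4 -> HIT, frames=[2,4,3]
Step 8: ref 4 -> HIT, frames=[2,4,3]
Step 9: ref 3 -> HIT, frames=[2,4,3]
Step 10: ref 4 -> HIT, frames=[2,4,3]
Step 11: ref 1 -> FAULT, evict 2, frames=[1,4,3]
At step 11: evicted page 2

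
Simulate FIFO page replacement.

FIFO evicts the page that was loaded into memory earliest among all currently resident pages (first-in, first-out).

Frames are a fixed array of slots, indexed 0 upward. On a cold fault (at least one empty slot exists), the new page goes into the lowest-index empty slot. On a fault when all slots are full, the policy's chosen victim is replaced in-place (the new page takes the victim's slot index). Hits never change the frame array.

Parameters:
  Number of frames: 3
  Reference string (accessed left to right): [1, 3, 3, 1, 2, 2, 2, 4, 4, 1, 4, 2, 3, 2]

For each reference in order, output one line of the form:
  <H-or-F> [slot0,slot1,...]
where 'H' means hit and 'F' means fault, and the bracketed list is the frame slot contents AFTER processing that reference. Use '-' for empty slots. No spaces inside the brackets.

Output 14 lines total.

F [1,-,-]
F [1,3,-]
H [1,3,-]
H [1,3,-]
F [1,3,2]
H [1,3,2]
H [1,3,2]
F [4,3,2]
H [4,3,2]
F [4,1,2]
H [4,1,2]
H [4,1,2]
F [4,1,3]
F [2,1,3]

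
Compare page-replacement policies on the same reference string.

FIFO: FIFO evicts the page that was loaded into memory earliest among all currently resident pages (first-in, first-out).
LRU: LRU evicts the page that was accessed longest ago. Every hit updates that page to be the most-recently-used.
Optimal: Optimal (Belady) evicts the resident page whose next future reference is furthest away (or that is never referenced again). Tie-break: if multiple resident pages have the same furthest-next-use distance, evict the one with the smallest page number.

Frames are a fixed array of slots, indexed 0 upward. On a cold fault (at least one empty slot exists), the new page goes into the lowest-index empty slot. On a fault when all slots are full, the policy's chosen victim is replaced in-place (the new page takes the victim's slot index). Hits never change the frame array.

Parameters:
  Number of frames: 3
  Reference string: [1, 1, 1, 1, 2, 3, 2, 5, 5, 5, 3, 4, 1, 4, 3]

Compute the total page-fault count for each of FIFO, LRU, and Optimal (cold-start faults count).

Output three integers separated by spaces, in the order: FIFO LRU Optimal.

Answer: 7 6 5

Derivation:
--- FIFO ---
  step 0: ref 1 -> FAULT, frames=[1,-,-] (faults so far: 1)
  step 1: ref 1 -> HIT, frames=[1,-,-] (faults so far: 1)
  step 2: ref 1 -> HIT, frames=[1,-,-] (faults so far: 1)
  step 3: ref 1 -> HIT, frames=[1,-,-] (faults so far: 1)
  step 4: ref 2 -> FAULT, frames=[1,2,-] (faults so far: 2)
  step 5: ref 3 -> FAULT, frames=[1,2,3] (faults so far: 3)
  step 6: ref 2 -> HIT, frames=[1,2,3] (faults so far: 3)
  step 7: ref 5 -> FAULT, evict 1, frames=[5,2,3] (faults so far: 4)
  step 8: ref 5 -> HIT, frames=[5,2,3] (faults so far: 4)
  step 9: ref 5 -> HIT, frames=[5,2,3] (faults so far: 4)
  step 10: ref 3 -> HIT, frames=[5,2,3] (faults so far: 4)
  step 11: ref 4 -> FAULT, evict 2, frames=[5,4,3] (faults so far: 5)
  step 12: ref 1 -> FAULT, evict 3, frames=[5,4,1] (faults so far: 6)
  step 13: ref 4 -> HIT, frames=[5,4,1] (faults so far: 6)
  step 14: ref 3 -> FAULT, evict 5, frames=[3,4,1] (faults so far: 7)
  FIFO total faults: 7
--- LRU ---
  step 0: ref 1 -> FAULT, frames=[1,-,-] (faults so far: 1)
  step 1: ref 1 -> HIT, frames=[1,-,-] (faults so far: 1)
  step 2: ref 1 -> HIT, frames=[1,-,-] (faults so far: 1)
  step 3: ref 1 -> HIT, frames=[1,-,-] (faults so far: 1)
  step 4: ref 2 -> FAULT, frames=[1,2,-] (faults so far: 2)
  step 5: ref 3 -> FAULT, frames=[1,2,3] (faults so far: 3)
  step 6: ref 2 -> HIT, frames=[1,2,3] (faults so far: 3)
  step 7: ref 5 -> FAULT, evict 1, frames=[5,2,3] (faults so far: 4)
  step 8: ref 5 -> HIT, frames=[5,2,3] (faults so far: 4)
  step 9: ref 5 -> HIT, frames=[5,2,3] (faults so far: 4)
  step 10: ref 3 -> HIT, frames=[5,2,3] (faults so far: 4)
  step 11: ref 4 -> FAULT, evict 2, frames=[5,4,3] (faults so far: 5)
  step 12: ref 1 -> FAULT, evict 5, frames=[1,4,3] (faults so far: 6)
  step 13: ref 4 -> HIT, frames=[1,4,3] (faults so far: 6)
  step 14: ref 3 -> HIT, frames=[1,4,3] (faults so far: 6)
  LRU total faults: 6
--- Optimal ---
  step 0: ref 1 -> FAULT, frames=[1,-,-] (faults so far: 1)
  step 1: ref 1 -> HIT, frames=[1,-,-] (faults so far: 1)
  step 2: ref 1 -> HIT, frames=[1,-,-] (faults so far: 1)
  step 3: ref 1 -> HIT, frames=[1,-,-] (faults so far: 1)
  step 4: ref 2 -> FAULT, frames=[1,2,-] (faults so far: 2)
  step 5: ref 3 -> FAULT, frames=[1,2,3] (faults so far: 3)
  step 6: ref 2 -> HIT, frames=[1,2,3] (faults so far: 3)
  step 7: ref 5 -> FAULT, evict 2, frames=[1,5,3] (faults so far: 4)
  step 8: ref 5 -> HIT, frames=[1,5,3] (faults so far: 4)
  step 9: ref 5 -> HIT, frames=[1,5,3] (faults so far: 4)
  step 10: ref 3 -> HIT, frames=[1,5,3] (faults so far: 4)
  step 11: ref 4 -> FAULT, evict 5, frames=[1,4,3] (faults so far: 5)
  step 12: ref 1 -> HIT, frames=[1,4,3] (faults so far: 5)
  step 13: ref 4 -> HIT, frames=[1,4,3] (faults so far: 5)
  step 14: ref 3 -> HIT, frames=[1,4,3] (faults so far: 5)
  Optimal total faults: 5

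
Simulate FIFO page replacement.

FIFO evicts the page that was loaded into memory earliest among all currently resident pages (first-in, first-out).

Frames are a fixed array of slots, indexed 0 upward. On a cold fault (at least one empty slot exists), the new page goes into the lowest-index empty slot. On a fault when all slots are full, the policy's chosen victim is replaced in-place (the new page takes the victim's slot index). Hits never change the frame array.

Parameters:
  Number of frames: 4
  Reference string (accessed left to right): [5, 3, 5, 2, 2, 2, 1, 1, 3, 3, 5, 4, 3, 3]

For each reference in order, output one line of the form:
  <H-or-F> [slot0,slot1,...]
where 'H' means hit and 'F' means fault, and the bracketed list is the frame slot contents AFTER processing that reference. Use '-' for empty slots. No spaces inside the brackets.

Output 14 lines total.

F [5,-,-,-]
F [5,3,-,-]
H [5,3,-,-]
F [5,3,2,-]
H [5,3,2,-]
H [5,3,2,-]
F [5,3,2,1]
H [5,3,2,1]
H [5,3,2,1]
H [5,3,2,1]
H [5,3,2,1]
F [4,3,2,1]
H [4,3,2,1]
H [4,3,2,1]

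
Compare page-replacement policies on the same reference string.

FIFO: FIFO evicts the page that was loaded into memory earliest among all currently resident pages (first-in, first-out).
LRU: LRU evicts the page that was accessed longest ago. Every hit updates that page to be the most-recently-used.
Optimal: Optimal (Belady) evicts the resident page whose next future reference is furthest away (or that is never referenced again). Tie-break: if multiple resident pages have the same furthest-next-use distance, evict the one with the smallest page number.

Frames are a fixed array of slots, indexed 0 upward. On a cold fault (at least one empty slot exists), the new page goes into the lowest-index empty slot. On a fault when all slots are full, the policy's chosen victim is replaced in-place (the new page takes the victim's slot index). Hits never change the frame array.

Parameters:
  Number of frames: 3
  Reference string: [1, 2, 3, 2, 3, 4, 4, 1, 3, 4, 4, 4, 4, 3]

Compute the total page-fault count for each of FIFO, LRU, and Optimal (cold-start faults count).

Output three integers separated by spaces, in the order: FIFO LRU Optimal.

--- FIFO ---
  step 0: ref 1 -> FAULT, frames=[1,-,-] (faults so far: 1)
  step 1: ref 2 -> FAULT, frames=[1,2,-] (faults so far: 2)
  step 2: ref 3 -> FAULT, frames=[1,2,3] (faults so far: 3)
  step 3: ref 2 -> HIT, frames=[1,2,3] (faults so far: 3)
  step 4: ref 3 -> HIT, frames=[1,2,3] (faults so far: 3)
  step 5: ref 4 -> FAULT, evict 1, frames=[4,2,3] (faults so far: 4)
  step 6: ref 4 -> HIT, frames=[4,2,3] (faults so far: 4)
  step 7: ref 1 -> FAULT, evict 2, frames=[4,1,3] (faults so far: 5)
  step 8: ref 3 -> HIT, frames=[4,1,3] (faults so far: 5)
  step 9: ref 4 -> HIT, frames=[4,1,3] (faults so far: 5)
  step 10: ref 4 -> HIT, frames=[4,1,3] (faults so far: 5)
  step 11: ref 4 -> HIT, frames=[4,1,3] (faults so far: 5)
  step 12: ref 4 -> HIT, frames=[4,1,3] (faults so far: 5)
  step 13: ref 3 -> HIT, frames=[4,1,3] (faults so far: 5)
  FIFO total faults: 5
--- LRU ---
  step 0: ref 1 -> FAULT, frames=[1,-,-] (faults so far: 1)
  step 1: ref 2 -> FAULT, frames=[1,2,-] (faults so far: 2)
  step 2: ref 3 -> FAULT, frames=[1,2,3] (faults so far: 3)
  step 3: ref 2 -> HIT, frames=[1,2,3] (faults so far: 3)
  step 4: ref 3 -> HIT, frames=[1,2,3] (faults so far: 3)
  step 5: ref 4 -> FAULT, evict 1, frames=[4,2,3] (faults so far: 4)
  step 6: ref 4 -> HIT, frames=[4,2,3] (faults so far: 4)
  step 7: ref 1 -> FAULT, evict 2, frames=[4,1,3] (faults so far: 5)
  step 8: ref 3 -> HIT, frames=[4,1,3] (faults so far: 5)
  step 9: ref 4 -> HIT, frames=[4,1,3] (faults so far: 5)
  step 10: ref 4 -> HIT, frames=[4,1,3] (faults so far: 5)
  step 11: ref 4 -> HIT, frames=[4,1,3] (faults so far: 5)
  step 12: ref 4 -> HIT, frames=[4,1,3] (faults so far: 5)
  step 13: ref 3 -> HIT, frames=[4,1,3] (faults so far: 5)
  LRU total faults: 5
--- Optimal ---
  step 0: ref 1 -> FAULT, frames=[1,-,-] (faults so far: 1)
  step 1: ref 2 -> FAULT, frames=[1,2,-] (faults so far: 2)
  step 2: ref 3 -> FAULT, frames=[1,2,3] (faults so far: 3)
  step 3: ref 2 -> HIT, frames=[1,2,3] (faults so far: 3)
  step 4: ref 3 -> HIT, frames=[1,2,3] (faults so far: 3)
  step 5: ref 4 -> FAULT, evict 2, frames=[1,4,3] (faults so far: 4)
  step 6: ref 4 -> HIT, frames=[1,4,3] (faults so far: 4)
  step 7: ref 1 -> HIT, frames=[1,4,3] (faults so far: 4)
  step 8: ref 3 -> HIT, frames=[1,4,3] (faults so far: 4)
  step 9: ref 4 -> HIT, frames=[1,4,3] (faults so far: 4)
  step 10: ref 4 -> HIT, frames=[1,4,3] (faults so far: 4)
  step 11: ref 4 -> HIT, frames=[1,4,3] (faults so far: 4)
  step 12: ref 4 -> HIT, frames=[1,4,3] (faults so far: 4)
  step 13: ref 3 -> HIT, frames=[1,4,3] (faults so far: 4)
  Optimal total faults: 4

Answer: 5 5 4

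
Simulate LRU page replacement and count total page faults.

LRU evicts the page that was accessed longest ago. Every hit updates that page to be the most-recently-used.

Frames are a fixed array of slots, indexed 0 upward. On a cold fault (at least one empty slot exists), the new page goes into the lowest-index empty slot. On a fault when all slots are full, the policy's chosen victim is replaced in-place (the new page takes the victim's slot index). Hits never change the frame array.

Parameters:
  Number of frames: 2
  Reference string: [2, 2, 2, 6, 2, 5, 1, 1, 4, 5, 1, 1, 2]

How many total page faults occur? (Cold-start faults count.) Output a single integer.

Answer: 8

Derivation:
Step 0: ref 2 → FAULT, frames=[2,-]
Step 1: ref 2 → HIT, frames=[2,-]
Step 2: ref 2 → HIT, frames=[2,-]
Step 3: ref 6 → FAULT, frames=[2,6]
Step 4: ref 2 → HIT, frames=[2,6]
Step 5: ref 5 → FAULT (evict 6), frames=[2,5]
Step 6: ref 1 → FAULT (evict 2), frames=[1,5]
Step 7: ref 1 → HIT, frames=[1,5]
Step 8: ref 4 → FAULT (evict 5), frames=[1,4]
Step 9: ref 5 → FAULT (evict 1), frames=[5,4]
Step 10: ref 1 → FAULT (evict 4), frames=[5,1]
Step 11: ref 1 → HIT, frames=[5,1]
Step 12: ref 2 → FAULT (evict 5), frames=[2,1]
Total faults: 8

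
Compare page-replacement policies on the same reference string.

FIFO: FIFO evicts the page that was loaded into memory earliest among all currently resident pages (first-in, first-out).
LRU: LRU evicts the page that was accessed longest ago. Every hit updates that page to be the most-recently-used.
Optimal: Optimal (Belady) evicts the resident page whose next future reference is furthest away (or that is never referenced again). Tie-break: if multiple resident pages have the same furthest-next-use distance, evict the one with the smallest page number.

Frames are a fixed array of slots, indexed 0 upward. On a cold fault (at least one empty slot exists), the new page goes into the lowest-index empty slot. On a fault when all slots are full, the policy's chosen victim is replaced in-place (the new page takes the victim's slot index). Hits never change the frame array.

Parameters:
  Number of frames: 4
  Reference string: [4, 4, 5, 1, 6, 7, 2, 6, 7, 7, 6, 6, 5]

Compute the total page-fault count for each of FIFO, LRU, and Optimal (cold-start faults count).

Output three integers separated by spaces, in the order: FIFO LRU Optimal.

--- FIFO ---
  step 0: ref 4 -> FAULT, frames=[4,-,-,-] (faults so far: 1)
  step 1: ref 4 -> HIT, frames=[4,-,-,-] (faults so far: 1)
  step 2: ref 5 -> FAULT, frames=[4,5,-,-] (faults so far: 2)
  step 3: ref 1 -> FAULT, frames=[4,5,1,-] (faults so far: 3)
  step 4: ref 6 -> FAULT, frames=[4,5,1,6] (faults so far: 4)
  step 5: ref 7 -> FAULT, evict 4, frames=[7,5,1,6] (faults so far: 5)
  step 6: ref 2 -> FAULT, evict 5, frames=[7,2,1,6] (faults so far: 6)
  step 7: ref 6 -> HIT, frames=[7,2,1,6] (faults so far: 6)
  step 8: ref 7 -> HIT, frames=[7,2,1,6] (faults so far: 6)
  step 9: ref 7 -> HIT, frames=[7,2,1,6] (faults so far: 6)
  step 10: ref 6 -> HIT, frames=[7,2,1,6] (faults so far: 6)
  step 11: ref 6 -> HIT, frames=[7,2,1,6] (faults so far: 6)
  step 12: ref 5 -> FAULT, evict 1, frames=[7,2,5,6] (faults so far: 7)
  FIFO total faults: 7
--- LRU ---
  step 0: ref 4 -> FAULT, frames=[4,-,-,-] (faults so far: 1)
  step 1: ref 4 -> HIT, frames=[4,-,-,-] (faults so far: 1)
  step 2: ref 5 -> FAULT, frames=[4,5,-,-] (faults so far: 2)
  step 3: ref 1 -> FAULT, frames=[4,5,1,-] (faults so far: 3)
  step 4: ref 6 -> FAULT, frames=[4,5,1,6] (faults so far: 4)
  step 5: ref 7 -> FAULT, evict 4, frames=[7,5,1,6] (faults so far: 5)
  step 6: ref 2 -> FAULT, evict 5, frames=[7,2,1,6] (faults so far: 6)
  step 7: ref 6 -> HIT, frames=[7,2,1,6] (faults so far: 6)
  step 8: ref 7 -> HIT, frames=[7,2,1,6] (faults so far: 6)
  step 9: ref 7 -> HIT, frames=[7,2,1,6] (faults so far: 6)
  step 10: ref 6 -> HIT, frames=[7,2,1,6] (faults so far: 6)
  step 11: ref 6 -> HIT, frames=[7,2,1,6] (faults so far: 6)
  step 12: ref 5 -> FAULT, evict 1, frames=[7,2,5,6] (faults so far: 7)
  LRU total faults: 7
--- Optimal ---
  step 0: ref 4 -> FAULT, frames=[4,-,-,-] (faults so far: 1)
  step 1: ref 4 -> HIT, frames=[4,-,-,-] (faults so far: 1)
  step 2: ref 5 -> FAULT, frames=[4,5,-,-] (faults so far: 2)
  step 3: ref 1 -> FAULT, frames=[4,5,1,-] (faults so far: 3)
  step 4: ref 6 -> FAULT, frames=[4,5,1,6] (faults so far: 4)
  step 5: ref 7 -> FAULT, evict 1, frames=[4,5,7,6] (faults so far: 5)
  step 6: ref 2 -> FAULT, evict 4, frames=[2,5,7,6] (faults so far: 6)
  step 7: ref 6 -> HIT, frames=[2,5,7,6] (faults so far: 6)
  step 8: ref 7 -> HIT, frames=[2,5,7,6] (faults so far: 6)
  step 9: ref 7 -> HIT, frames=[2,5,7,6] (faults so far: 6)
  step 10: ref 6 -> HIT, frames=[2,5,7,6] (faults so far: 6)
  step 11: ref 6 -> HIT, frames=[2,5,7,6] (faults so far: 6)
  step 12: ref 5 -> HIT, frames=[2,5,7,6] (faults so far: 6)
  Optimal total faults: 6

Answer: 7 7 6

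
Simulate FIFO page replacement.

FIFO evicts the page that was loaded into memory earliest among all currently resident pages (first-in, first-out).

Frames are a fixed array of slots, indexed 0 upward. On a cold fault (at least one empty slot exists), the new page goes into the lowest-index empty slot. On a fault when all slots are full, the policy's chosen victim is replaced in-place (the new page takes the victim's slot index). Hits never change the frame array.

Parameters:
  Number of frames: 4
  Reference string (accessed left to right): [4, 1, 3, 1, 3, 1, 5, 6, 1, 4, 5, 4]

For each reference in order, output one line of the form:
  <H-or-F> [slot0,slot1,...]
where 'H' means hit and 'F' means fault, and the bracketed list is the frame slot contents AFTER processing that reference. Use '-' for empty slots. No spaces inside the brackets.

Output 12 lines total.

F [4,-,-,-]
F [4,1,-,-]
F [4,1,3,-]
H [4,1,3,-]
H [4,1,3,-]
H [4,1,3,-]
F [4,1,3,5]
F [6,1,3,5]
H [6,1,3,5]
F [6,4,3,5]
H [6,4,3,5]
H [6,4,3,5]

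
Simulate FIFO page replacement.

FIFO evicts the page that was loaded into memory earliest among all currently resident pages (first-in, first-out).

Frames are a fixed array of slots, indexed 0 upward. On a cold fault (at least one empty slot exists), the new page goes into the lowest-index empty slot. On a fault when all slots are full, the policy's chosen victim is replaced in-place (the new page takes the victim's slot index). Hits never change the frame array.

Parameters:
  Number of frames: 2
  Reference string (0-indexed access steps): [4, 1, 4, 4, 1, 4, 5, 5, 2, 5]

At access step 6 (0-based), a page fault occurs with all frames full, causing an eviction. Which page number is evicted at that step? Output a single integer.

Step 0: ref 4 -> FAULT, frames=[4,-]
Step 1: ref 1 -> FAULT, frames=[4,1]
Step 2: ref 4 -> HIT, frames=[4,1]
Step 3: ref 4 -> HIT, frames=[4,1]
Step 4: ref 1 -> HIT, frames=[4,1]
Step 5: ref 4 -> HIT, frames=[4,1]
Step 6: ref 5 -> FAULT, evict 4, frames=[5,1]
At step 6: evicted page 4

Answer: 4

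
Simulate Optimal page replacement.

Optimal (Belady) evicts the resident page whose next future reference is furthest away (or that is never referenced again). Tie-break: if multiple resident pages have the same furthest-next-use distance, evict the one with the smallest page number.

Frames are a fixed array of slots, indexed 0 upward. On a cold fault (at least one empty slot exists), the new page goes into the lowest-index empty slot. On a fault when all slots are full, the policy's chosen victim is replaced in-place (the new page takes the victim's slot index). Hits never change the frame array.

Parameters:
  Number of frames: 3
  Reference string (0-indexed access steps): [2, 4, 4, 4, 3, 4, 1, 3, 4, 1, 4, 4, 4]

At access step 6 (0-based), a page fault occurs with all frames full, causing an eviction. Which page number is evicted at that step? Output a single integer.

Answer: 2

Derivation:
Step 0: ref 2 -> FAULT, frames=[2,-,-]
Step 1: ref 4 -> FAULT, frames=[2,4,-]
Step 2: ref 4 -> HIT, frames=[2,4,-]
Step 3: ref 4 -> HIT, frames=[2,4,-]
Step 4: ref 3 -> FAULT, frames=[2,4,3]
Step 5: ref 4 -> HIT, frames=[2,4,3]
Step 6: ref 1 -> FAULT, evict 2, frames=[1,4,3]
At step 6: evicted page 2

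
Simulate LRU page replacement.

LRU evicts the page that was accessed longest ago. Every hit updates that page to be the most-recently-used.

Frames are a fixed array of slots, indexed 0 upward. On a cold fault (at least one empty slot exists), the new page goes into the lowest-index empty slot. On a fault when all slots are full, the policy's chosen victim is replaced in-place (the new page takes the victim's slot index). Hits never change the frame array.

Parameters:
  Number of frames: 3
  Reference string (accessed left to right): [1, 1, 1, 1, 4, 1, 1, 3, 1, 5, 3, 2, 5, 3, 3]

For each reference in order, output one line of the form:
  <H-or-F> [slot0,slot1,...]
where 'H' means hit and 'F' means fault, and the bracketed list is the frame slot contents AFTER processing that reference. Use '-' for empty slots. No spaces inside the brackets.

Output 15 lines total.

F [1,-,-]
H [1,-,-]
H [1,-,-]
H [1,-,-]
F [1,4,-]
H [1,4,-]
H [1,4,-]
F [1,4,3]
H [1,4,3]
F [1,5,3]
H [1,5,3]
F [2,5,3]
H [2,5,3]
H [2,5,3]
H [2,5,3]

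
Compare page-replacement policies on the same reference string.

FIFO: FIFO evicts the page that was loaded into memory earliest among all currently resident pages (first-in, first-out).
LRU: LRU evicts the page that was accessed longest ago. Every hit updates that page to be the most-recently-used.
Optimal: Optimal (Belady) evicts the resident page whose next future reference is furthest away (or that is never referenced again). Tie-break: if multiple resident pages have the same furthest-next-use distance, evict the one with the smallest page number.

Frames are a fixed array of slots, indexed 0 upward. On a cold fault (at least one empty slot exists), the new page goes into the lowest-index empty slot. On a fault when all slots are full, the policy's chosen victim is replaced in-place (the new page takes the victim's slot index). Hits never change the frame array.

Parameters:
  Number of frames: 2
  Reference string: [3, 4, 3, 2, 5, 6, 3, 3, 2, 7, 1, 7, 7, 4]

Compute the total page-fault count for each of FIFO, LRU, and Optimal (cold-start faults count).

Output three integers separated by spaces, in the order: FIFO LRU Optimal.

Answer: 10 10 9

Derivation:
--- FIFO ---
  step 0: ref 3 -> FAULT, frames=[3,-] (faults so far: 1)
  step 1: ref 4 -> FAULT, frames=[3,4] (faults so far: 2)
  step 2: ref 3 -> HIT, frames=[3,4] (faults so far: 2)
  step 3: ref 2 -> FAULT, evict 3, frames=[2,4] (faults so far: 3)
  step 4: ref 5 -> FAULT, evict 4, frames=[2,5] (faults so far: 4)
  step 5: ref 6 -> FAULT, evict 2, frames=[6,5] (faults so far: 5)
  step 6: ref 3 -> FAULT, evict 5, frames=[6,3] (faults so far: 6)
  step 7: ref 3 -> HIT, frames=[6,3] (faults so far: 6)
  step 8: ref 2 -> FAULT, evict 6, frames=[2,3] (faults so far: 7)
  step 9: ref 7 -> FAULT, evict 3, frames=[2,7] (faults so far: 8)
  step 10: ref 1 -> FAULT, evict 2, frames=[1,7] (faults so far: 9)
  step 11: ref 7 -> HIT, frames=[1,7] (faults so far: 9)
  step 12: ref 7 -> HIT, frames=[1,7] (faults so far: 9)
  step 13: ref 4 -> FAULT, evict 7, frames=[1,4] (faults so far: 10)
  FIFO total faults: 10
--- LRU ---
  step 0: ref 3 -> FAULT, frames=[3,-] (faults so far: 1)
  step 1: ref 4 -> FAULT, frames=[3,4] (faults so far: 2)
  step 2: ref 3 -> HIT, frames=[3,4] (faults so far: 2)
  step 3: ref 2 -> FAULT, evict 4, frames=[3,2] (faults so far: 3)
  step 4: ref 5 -> FAULT, evict 3, frames=[5,2] (faults so far: 4)
  step 5: ref 6 -> FAULT, evict 2, frames=[5,6] (faults so far: 5)
  step 6: ref 3 -> FAULT, evict 5, frames=[3,6] (faults so far: 6)
  step 7: ref 3 -> HIT, frames=[3,6] (faults so far: 6)
  step 8: ref 2 -> FAULT, evict 6, frames=[3,2] (faults so far: 7)
  step 9: ref 7 -> FAULT, evict 3, frames=[7,2] (faults so far: 8)
  step 10: ref 1 -> FAULT, evict 2, frames=[7,1] (faults so far: 9)
  step 11: ref 7 -> HIT, frames=[7,1] (faults so far: 9)
  step 12: ref 7 -> HIT, frames=[7,1] (faults so far: 9)
  step 13: ref 4 -> FAULT, evict 1, frames=[7,4] (faults so far: 10)
  LRU total faults: 10
--- Optimal ---
  step 0: ref 3 -> FAULT, frames=[3,-] (faults so far: 1)
  step 1: ref 4 -> FAULT, frames=[3,4] (faults so far: 2)
  step 2: ref 3 -> HIT, frames=[3,4] (faults so far: 2)
  step 3: ref 2 -> FAULT, evict 4, frames=[3,2] (faults so far: 3)
  step 4: ref 5 -> FAULT, evict 2, frames=[3,5] (faults so far: 4)
  step 5: ref 6 -> FAULT, evict 5, frames=[3,6] (faults so far: 5)
  step 6: ref 3 -> HIT, frames=[3,6] (faults so far: 5)
  step 7: ref 3 -> HIT, frames=[3,6] (faults so far: 5)
  step 8: ref 2 -> FAULT, evict 3, frames=[2,6] (faults so far: 6)
  step 9: ref 7 -> FAULT, evict 2, frames=[7,6] (faults so far: 7)
  step 10: ref 1 -> FAULT, evict 6, frames=[7,1] (faults so far: 8)
  step 11: ref 7 -> HIT, frames=[7,1] (faults so far: 8)
  step 12: ref 7 -> HIT, frames=[7,1] (faults so far: 8)
  step 13: ref 4 -> FAULT, evict 1, frames=[7,4] (faults so far: 9)
  Optimal total faults: 9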